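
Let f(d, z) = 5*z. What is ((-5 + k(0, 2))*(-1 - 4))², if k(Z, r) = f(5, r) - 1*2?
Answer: 225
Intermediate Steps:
k(Z, r) = -2 + 5*r (k(Z, r) = 5*r - 1*2 = 5*r - 2 = -2 + 5*r)
((-5 + k(0, 2))*(-1 - 4))² = ((-5 + (-2 + 5*2))*(-1 - 4))² = ((-5 + (-2 + 10))*(-5))² = ((-5 + 8)*(-5))² = (3*(-5))² = (-15)² = 225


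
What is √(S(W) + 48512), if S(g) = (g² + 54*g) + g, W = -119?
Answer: 8*√877 ≈ 236.91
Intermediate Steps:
S(g) = g² + 55*g
√(S(W) + 48512) = √(-119*(55 - 119) + 48512) = √(-119*(-64) + 48512) = √(7616 + 48512) = √56128 = 8*√877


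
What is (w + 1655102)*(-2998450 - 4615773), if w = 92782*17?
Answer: -24612183968308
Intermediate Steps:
w = 1577294
(w + 1655102)*(-2998450 - 4615773) = (1577294 + 1655102)*(-2998450 - 4615773) = 3232396*(-7614223) = -24612183968308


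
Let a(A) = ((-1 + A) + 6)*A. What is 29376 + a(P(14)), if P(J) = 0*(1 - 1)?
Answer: 29376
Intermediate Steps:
P(J) = 0 (P(J) = 0*0 = 0)
a(A) = A*(5 + A) (a(A) = (5 + A)*A = A*(5 + A))
29376 + a(P(14)) = 29376 + 0*(5 + 0) = 29376 + 0*5 = 29376 + 0 = 29376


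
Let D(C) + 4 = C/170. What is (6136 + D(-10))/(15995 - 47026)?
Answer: -104243/527527 ≈ -0.19761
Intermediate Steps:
D(C) = -4 + C/170
(6136 + D(-10))/(15995 - 47026) = (6136 + (-4 + (1/170)*(-10)))/(15995 - 47026) = (6136 + (-4 - 1/17))/(-31031) = (6136 - 69/17)*(-1/31031) = (104243/17)*(-1/31031) = -104243/527527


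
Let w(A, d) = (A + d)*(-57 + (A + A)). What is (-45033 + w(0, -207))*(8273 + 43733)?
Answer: -1728367404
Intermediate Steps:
w(A, d) = (-57 + 2*A)*(A + d) (w(A, d) = (A + d)*(-57 + 2*A) = (-57 + 2*A)*(A + d))
(-45033 + w(0, -207))*(8273 + 43733) = (-45033 + (-57*0 - 57*(-207) + 2*0² + 2*0*(-207)))*(8273 + 43733) = (-45033 + (0 + 11799 + 2*0 + 0))*52006 = (-45033 + (0 + 11799 + 0 + 0))*52006 = (-45033 + 11799)*52006 = -33234*52006 = -1728367404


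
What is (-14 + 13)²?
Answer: 1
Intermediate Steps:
(-14 + 13)² = (-1)² = 1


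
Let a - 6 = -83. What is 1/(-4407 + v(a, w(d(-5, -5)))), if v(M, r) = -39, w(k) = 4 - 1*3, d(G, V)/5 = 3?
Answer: -1/4446 ≈ -0.00022492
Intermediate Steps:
d(G, V) = 15 (d(G, V) = 5*3 = 15)
a = -77 (a = 6 - 83 = -77)
w(k) = 1 (w(k) = 4 - 3 = 1)
1/(-4407 + v(a, w(d(-5, -5)))) = 1/(-4407 - 39) = 1/(-4446) = -1/4446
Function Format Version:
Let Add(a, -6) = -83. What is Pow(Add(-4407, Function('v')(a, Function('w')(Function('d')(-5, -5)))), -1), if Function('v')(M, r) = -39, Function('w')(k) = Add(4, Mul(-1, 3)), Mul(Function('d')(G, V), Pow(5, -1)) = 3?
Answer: Rational(-1, 4446) ≈ -0.00022492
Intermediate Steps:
Function('d')(G, V) = 15 (Function('d')(G, V) = Mul(5, 3) = 15)
a = -77 (a = Add(6, -83) = -77)
Function('w')(k) = 1 (Function('w')(k) = Add(4, -3) = 1)
Pow(Add(-4407, Function('v')(a, Function('w')(Function('d')(-5, -5)))), -1) = Pow(Add(-4407, -39), -1) = Pow(-4446, -1) = Rational(-1, 4446)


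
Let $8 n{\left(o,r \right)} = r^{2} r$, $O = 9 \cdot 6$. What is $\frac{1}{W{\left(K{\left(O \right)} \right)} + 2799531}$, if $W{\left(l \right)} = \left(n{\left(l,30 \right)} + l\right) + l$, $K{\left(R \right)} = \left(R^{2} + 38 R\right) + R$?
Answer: $\frac{1}{2812950} \approx 3.555 \cdot 10^{-7}$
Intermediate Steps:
$O = 54$
$K{\left(R \right)} = R^{2} + 39 R$
$n{\left(o,r \right)} = \frac{r^{3}}{8}$ ($n{\left(o,r \right)} = \frac{r^{2} r}{8} = \frac{r^{3}}{8}$)
$W{\left(l \right)} = 3375 + 2 l$ ($W{\left(l \right)} = \left(\frac{30^{3}}{8} + l\right) + l = \left(\frac{1}{8} \cdot 27000 + l\right) + l = \left(3375 + l\right) + l = 3375 + 2 l$)
$\frac{1}{W{\left(K{\left(O \right)} \right)} + 2799531} = \frac{1}{\left(3375 + 2 \cdot 54 \left(39 + 54\right)\right) + 2799531} = \frac{1}{\left(3375 + 2 \cdot 54 \cdot 93\right) + 2799531} = \frac{1}{\left(3375 + 2 \cdot 5022\right) + 2799531} = \frac{1}{\left(3375 + 10044\right) + 2799531} = \frac{1}{13419 + 2799531} = \frac{1}{2812950}$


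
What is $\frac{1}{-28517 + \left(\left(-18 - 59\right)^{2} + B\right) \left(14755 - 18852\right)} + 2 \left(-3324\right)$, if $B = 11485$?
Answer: $- \frac{474492191401}{71373675} \approx -6648.0$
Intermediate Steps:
$\frac{1}{-28517 + \left(\left(-18 - 59\right)^{2} + B\right) \left(14755 - 18852\right)} + 2 \left(-3324\right) = \frac{1}{-28517 + \left(\left(-18 - 59\right)^{2} + 11485\right) \left(14755 - 18852\right)} + 2 \left(-3324\right) = \frac{1}{-28517 + \left(\left(-77\right)^{2} + 11485\right) \left(-4097\right)} - 6648 = \frac{1}{-28517 + \left(5929 + 11485\right) \left(-4097\right)} - 6648 = \frac{1}{-28517 + 17414 \left(-4097\right)} - 6648 = \frac{1}{-28517 - 71345158} - 6648 = \frac{1}{-71373675} - 6648 = - \frac{1}{71373675} - 6648 = - \frac{474492191401}{71373675}$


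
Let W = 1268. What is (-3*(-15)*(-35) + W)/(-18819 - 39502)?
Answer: 307/58321 ≈ 0.0052640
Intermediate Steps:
(-3*(-15)*(-35) + W)/(-18819 - 39502) = (-3*(-15)*(-35) + 1268)/(-18819 - 39502) = (45*(-35) + 1268)/(-58321) = (-1575 + 1268)*(-1/58321) = -307*(-1/58321) = 307/58321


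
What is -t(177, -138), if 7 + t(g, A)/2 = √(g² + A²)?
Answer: 14 - 6*√5597 ≈ -434.88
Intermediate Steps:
t(g, A) = -14 + 2*√(A² + g²) (t(g, A) = -14 + 2*√(g² + A²) = -14 + 2*√(A² + g²))
-t(177, -138) = -(-14 + 2*√((-138)² + 177²)) = -(-14 + 2*√(19044 + 31329)) = -(-14 + 2*√50373) = -(-14 + 2*(3*√5597)) = -(-14 + 6*√5597) = 14 - 6*√5597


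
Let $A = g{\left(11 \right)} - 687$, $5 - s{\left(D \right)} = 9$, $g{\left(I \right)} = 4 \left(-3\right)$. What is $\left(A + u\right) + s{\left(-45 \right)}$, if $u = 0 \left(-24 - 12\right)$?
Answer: $-703$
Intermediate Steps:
$g{\left(I \right)} = -12$
$s{\left(D \right)} = -4$ ($s{\left(D \right)} = 5 - 9 = -4$)
$A = -699$ ($A = -12 - 687 = -699$)
$u = 0$ ($u = 0 \left(-36\right) = 0$)
$\left(A + u\right) + s{\left(-45 \right)} = \left(-699 + 0\right) - 4 = -699 - 4 = -703$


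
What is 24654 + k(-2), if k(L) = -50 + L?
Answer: 24602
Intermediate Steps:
24654 + k(-2) = 24654 + (-50 - 2) = 24654 - 52 = 24602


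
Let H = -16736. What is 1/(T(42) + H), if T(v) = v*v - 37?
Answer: -1/15009 ≈ -6.6627e-5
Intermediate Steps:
T(v) = -37 + v**2 (T(v) = v**2 - 37 = -37 + v**2)
1/(T(42) + H) = 1/((-37 + 42**2) - 16736) = 1/((-37 + 1764) - 16736) = 1/(1727 - 16736) = 1/(-15009) = -1/15009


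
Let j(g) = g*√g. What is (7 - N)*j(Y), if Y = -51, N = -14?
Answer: -1071*I*√51 ≈ -7648.5*I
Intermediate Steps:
j(g) = g^(3/2)
(7 - N)*j(Y) = (7 - 1*(-14))*(-51)^(3/2) = (7 + 14)*(-51*I*√51) = 21*(-51*I*√51) = -1071*I*√51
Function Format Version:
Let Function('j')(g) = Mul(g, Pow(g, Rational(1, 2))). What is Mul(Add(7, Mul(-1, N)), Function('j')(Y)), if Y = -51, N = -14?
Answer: Mul(-1071, I, Pow(51, Rational(1, 2))) ≈ Mul(-7648.5, I)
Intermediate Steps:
Function('j')(g) = Pow(g, Rational(3, 2))
Mul(Add(7, Mul(-1, N)), Function('j')(Y)) = Mul(Add(7, Mul(-1, -14)), Pow(-51, Rational(3, 2))) = Mul(Add(7, 14), Mul(-51, I, Pow(51, Rational(1, 2)))) = Mul(21, Mul(-51, I, Pow(51, Rational(1, 2)))) = Mul(-1071, I, Pow(51, Rational(1, 2)))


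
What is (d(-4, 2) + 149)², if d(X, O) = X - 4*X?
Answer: 25921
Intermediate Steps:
d(X, O) = -3*X
(d(-4, 2) + 149)² = (-3*(-4) + 149)² = (12 + 149)² = 161² = 25921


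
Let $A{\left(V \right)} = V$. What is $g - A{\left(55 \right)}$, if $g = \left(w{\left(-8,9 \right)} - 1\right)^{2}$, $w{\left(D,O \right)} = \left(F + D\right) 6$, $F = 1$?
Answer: $1794$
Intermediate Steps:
$w{\left(D,O \right)} = 6 + 6 D$ ($w{\left(D,O \right)} = \left(1 + D\right) 6 = 6 + 6 D$)
$g = 1849$ ($g = \left(\left(6 + 6 \left(-8\right)\right) - 1\right)^{2} = \left(\left(6 - 48\right) - 1\right)^{2} = \left(-42 - 1\right)^{2} = \left(-43\right)^{2} = 1849$)
$g - A{\left(55 \right)} = 1849 - 55 = 1794$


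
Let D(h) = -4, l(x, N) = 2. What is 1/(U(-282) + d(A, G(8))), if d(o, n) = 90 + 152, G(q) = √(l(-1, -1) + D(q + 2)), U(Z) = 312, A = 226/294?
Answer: 1/554 ≈ 0.0018051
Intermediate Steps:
A = 113/147 (A = 226*(1/294) = 113/147 ≈ 0.76871)
G(q) = I*√2 (G(q) = √(2 - 4) = √(-2) = I*√2)
d(o, n) = 242
1/(U(-282) + d(A, G(8))) = 1/(312 + 242) = 1/554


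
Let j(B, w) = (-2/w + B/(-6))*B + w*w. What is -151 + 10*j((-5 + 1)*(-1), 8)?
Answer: 1357/3 ≈ 452.33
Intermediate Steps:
j(B, w) = w² + B*(-2/w - B/6) (j(B, w) = (-2/w + B*(-⅙))*B + w² = (-2/w - B/6)*B + w² = B*(-2/w - B/6) + w² = w² + B*(-2/w - B/6))
-151 + 10*j((-5 + 1)*(-1), 8) = -151 + 10*(8² - (-5 + 1)²/6 - 2*(-5 + 1)*(-1)/8) = -151 + 10*(64 - (-4*(-1))²/6 - 2*(-4*(-1))*⅛) = -151 + 10*(64 - ⅙*4² - 2*4*⅛) = -151 + 10*(64 - ⅙*16 - 1) = -151 + 10*(64 - 8/3 - 1) = -151 + 10*(181/3) = -151 + 1810/3 = 1357/3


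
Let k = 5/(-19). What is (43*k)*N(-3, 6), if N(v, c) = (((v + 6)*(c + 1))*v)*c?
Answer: 81270/19 ≈ 4277.4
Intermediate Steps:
N(v, c) = c*v*(1 + c)*(6 + v) (N(v, c) = (((6 + v)*(1 + c))*v)*c = (((1 + c)*(6 + v))*v)*c = (v*(1 + c)*(6 + v))*c = c*v*(1 + c)*(6 + v))
k = -5/19 (k = 5*(-1/19) = -5/19 ≈ -0.26316)
(43*k)*N(-3, 6) = (43*(-5/19))*(6*(-3)*(6 - 3 + 6*6 + 6*(-3))) = -1290*(-3)*(6 - 3 + 36 - 18)/19 = -1290*(-3)*21/19 = -215/19*(-378) = 81270/19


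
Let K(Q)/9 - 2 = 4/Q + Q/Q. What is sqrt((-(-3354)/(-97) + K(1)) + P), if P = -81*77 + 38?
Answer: I*sqrt(58058962)/97 ≈ 78.553*I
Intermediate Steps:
K(Q) = 27 + 36/Q (K(Q) = 18 + 9*(4/Q + Q/Q) = 18 + 9*(4/Q + 1) = 18 + 9*(1 + 4/Q) = 18 + (9 + 36/Q) = 27 + 36/Q)
P = -6199 (P = -6237 + 38 = -6199)
sqrt((-(-3354)/(-97) + K(1)) + P) = sqrt((-(-3354)/(-97) + (27 + 36/1)) - 6199) = sqrt((-(-3354)*(-1)/97 + (27 + 36*1)) - 6199) = sqrt((-86*39/97 + (27 + 36)) - 6199) = sqrt((-3354/97 + 63) - 6199) = sqrt(2757/97 - 6199) = sqrt(-598546/97) = I*sqrt(58058962)/97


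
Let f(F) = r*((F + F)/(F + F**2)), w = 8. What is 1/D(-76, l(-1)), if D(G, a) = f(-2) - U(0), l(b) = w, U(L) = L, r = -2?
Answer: 1/4 ≈ 0.25000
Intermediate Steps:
f(F) = -4*F/(F + F**2) (f(F) = -2*(F + F)/(F + F**2) = -2*2*F/(F + F**2) = -4*F/(F + F**2))
l(b) = 8
D(G, a) = 4 (D(G, a) = -4/(1 - 2) - 1*0 = -4/(-1) + 0 = -4*(-1) + 0 = 4 + 0 = 4)
1/D(-76, l(-1)) = 1/4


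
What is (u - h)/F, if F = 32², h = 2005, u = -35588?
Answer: -37593/1024 ≈ -36.712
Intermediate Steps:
F = 1024
(u - h)/F = (-35588 - 1*2005)/1024 = (-35588 - 2005)*(1/1024) = -37593*1/1024 = -37593/1024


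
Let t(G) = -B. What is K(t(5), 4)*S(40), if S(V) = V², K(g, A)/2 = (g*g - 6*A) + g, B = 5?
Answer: -12800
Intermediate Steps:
t(G) = -5 (t(G) = -1*5 = -5)
K(g, A) = -12*A + 2*g + 2*g² (K(g, A) = 2*((g*g - 6*A) + g) = 2*((g² - 6*A) + g) = 2*(g + g² - 6*A) = -12*A + 2*g + 2*g²)
K(t(5), 4)*S(40) = (-12*4 + 2*(-5) + 2*(-5)²)*40² = (-48 - 10 + 2*25)*1600 = (-48 - 10 + 50)*1600 = -8*1600 = -12800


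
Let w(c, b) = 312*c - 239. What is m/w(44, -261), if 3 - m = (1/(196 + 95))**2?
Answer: 254042/1142262009 ≈ 0.00022240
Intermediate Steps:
w(c, b) = -239 + 312*c
m = 254042/84681 (m = 3 - (1/(196 + 95))**2 = 3 - (1/291)**2 = 3 - 1*1/84681 = 3 - 1/84681 = 254042/84681 ≈ 3.0000)
m/w(44, -261) = 254042/(84681*(-239 + 312*44)) = 254042/(84681*(-239 + 13728)) = (254042/84681)/13489 = (254042/84681)*(1/13489) = 254042/1142262009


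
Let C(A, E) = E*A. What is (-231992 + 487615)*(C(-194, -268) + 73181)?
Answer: 31997097779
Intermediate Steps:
C(A, E) = A*E
(-231992 + 487615)*(C(-194, -268) + 73181) = (-231992 + 487615)*(-194*(-268) + 73181) = 255623*(51992 + 73181) = 255623*125173 = 31997097779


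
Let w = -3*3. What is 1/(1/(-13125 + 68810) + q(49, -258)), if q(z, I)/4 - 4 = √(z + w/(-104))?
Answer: -644971122705/21339814741477 + 3100819225*√132730/21339814741477 ≈ 0.022714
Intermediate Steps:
w = -9
q(z, I) = 16 + 4*√(9/104 + z) (q(z, I) = 16 + 4*√(z - 9/(-104)) = 16 + 4*√(z - 9*(-1/104)) = 16 + 4*√(z + 9/104) = 16 + 4*√(9/104 + z))
1/(1/(-13125 + 68810) + q(49, -258)) = 1/(1/(-13125 + 68810) + (16 + √(234 + 2704*49)/13)) = 1/(1/55685 + (16 + √(234 + 132496)/13)) = 1/(1/55685 + (16 + √132730/13)) = 1/(890961/55685 + √132730/13)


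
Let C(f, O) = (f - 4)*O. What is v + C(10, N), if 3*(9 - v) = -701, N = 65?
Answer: 1898/3 ≈ 632.67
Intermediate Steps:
C(f, O) = O*(-4 + f) (C(f, O) = (-4 + f)*O = O*(-4 + f))
v = 728/3 (v = 9 - ⅓*(-701) = 9 + 701/3 = 728/3 ≈ 242.67)
v + C(10, N) = 728/3 + 65*(-4 + 10) = 728/3 + 65*6 = 728/3 + 390 = 1898/3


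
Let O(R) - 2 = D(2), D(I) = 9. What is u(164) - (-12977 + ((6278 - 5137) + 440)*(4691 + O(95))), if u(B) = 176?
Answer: -7420709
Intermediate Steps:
O(R) = 11 (O(R) = 2 + 9 = 11)
u(164) - (-12977 + ((6278 - 5137) + 440)*(4691 + O(95))) = 176 - (-12977 + ((6278 - 5137) + 440)*(4691 + 11)) = 176 - (-12977 + (1141 + 440)*4702) = 176 - (-12977 + 1581*4702) = 176 - (-12977 + 7433862) = 176 - 1*7420885 = 176 - 7420885 = -7420709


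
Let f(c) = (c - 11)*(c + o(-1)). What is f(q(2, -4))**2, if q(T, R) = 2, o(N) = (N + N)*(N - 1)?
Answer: 2916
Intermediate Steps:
o(N) = 2*N*(-1 + N) (o(N) = (2*N)*(-1 + N) = 2*N*(-1 + N))
f(c) = (-11 + c)*(4 + c) (f(c) = (c - 11)*(c + 2*(-1)*(-1 - 1)) = (-11 + c)*(c + 2*(-1)*(-2)) = (-11 + c)*(c + 4) = (-11 + c)*(4 + c))
f(q(2, -4))**2 = (-44 + 2**2 - 7*2)**2 = (-44 + 4 - 14)**2 = (-54)**2 = 2916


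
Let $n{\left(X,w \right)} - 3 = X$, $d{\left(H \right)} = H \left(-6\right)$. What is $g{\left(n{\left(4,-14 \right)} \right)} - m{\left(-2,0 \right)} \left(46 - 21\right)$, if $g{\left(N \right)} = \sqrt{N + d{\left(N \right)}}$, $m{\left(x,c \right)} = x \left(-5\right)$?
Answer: $-250 + i \sqrt{35} \approx -250.0 + 5.9161 i$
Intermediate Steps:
$d{\left(H \right)} = - 6 H$
$m{\left(x,c \right)} = - 5 x$
$n{\left(X,w \right)} = 3 + X$
$g{\left(N \right)} = \sqrt{5} \sqrt{- N}$ ($g{\left(N \right)} = \sqrt{N - 6 N} = \sqrt{- 5 N} = \sqrt{5} \sqrt{- N}$)
$g{\left(n{\left(4,-14 \right)} \right)} - m{\left(-2,0 \right)} \left(46 - 21\right) = \sqrt{5} \sqrt{- (3 + 4)} - \left(-5\right) \left(-2\right) \left(46 - 21\right) = \sqrt{5} \sqrt{\left(-1\right) 7} - 10 \cdot 25 = \sqrt{5} \sqrt{-7} - 250 = \sqrt{5} i \sqrt{7} - 250 = i \sqrt{35} - 250 = -250 + i \sqrt{35}$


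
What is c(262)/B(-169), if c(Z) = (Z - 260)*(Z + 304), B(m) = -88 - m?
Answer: 1132/81 ≈ 13.975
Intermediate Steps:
c(Z) = (-260 + Z)*(304 + Z)
c(262)/B(-169) = (-79040 + 262**2 + 44*262)/(-88 - 1*(-169)) = (-79040 + 68644 + 11528)/(-88 + 169) = 1132/81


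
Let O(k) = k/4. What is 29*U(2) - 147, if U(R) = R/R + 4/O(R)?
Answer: 114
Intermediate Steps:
O(k) = k/4 (O(k) = k*(¼) = k/4)
U(R) = 1 + 16/R (U(R) = R/R + 4/((R/4)) = 1 + 4*(4/R) = 1 + 16/R)
29*U(2) - 147 = 29*((16 + 2)/2) - 147 = 29*((½)*18) - 147 = 29*9 - 147 = 261 - 147 = 114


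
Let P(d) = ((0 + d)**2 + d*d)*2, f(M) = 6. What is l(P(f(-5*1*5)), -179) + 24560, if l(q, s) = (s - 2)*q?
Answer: -1504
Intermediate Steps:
P(d) = 4*d**2 (P(d) = (d**2 + d**2)*2 = (2*d**2)*2 = 4*d**2)
l(q, s) = q*(-2 + s) (l(q, s) = (-2 + s)*q = q*(-2 + s))
l(P(f(-5*1*5)), -179) + 24560 = (4*6**2)*(-2 - 179) + 24560 = (4*36)*(-181) + 24560 = 144*(-181) + 24560 = -26064 + 24560 = -1504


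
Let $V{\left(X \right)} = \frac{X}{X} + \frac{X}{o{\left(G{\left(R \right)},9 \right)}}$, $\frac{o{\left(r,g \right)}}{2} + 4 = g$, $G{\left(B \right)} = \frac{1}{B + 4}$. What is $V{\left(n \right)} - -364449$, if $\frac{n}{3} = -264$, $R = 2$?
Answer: $\frac{1821854}{5} \approx 3.6437 \cdot 10^{5}$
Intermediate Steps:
$n = -792$ ($n = 3 \left(-264\right) = -792$)
$G{\left(B \right)} = \frac{1}{4 + B}$
$o{\left(r,g \right)} = -8 + 2 g$
$V{\left(X \right)} = 1 + \frac{X}{10}$ ($V{\left(X \right)} = \frac{X}{X} + \frac{X}{-8 + 2 \cdot 9} = 1 + \frac{X}{-8 + 18} = 1 + \frac{X}{10}$)
$V{\left(n \right)} - -364449 = \left(1 + \frac{1}{10} \left(-792\right)\right) - -364449 = \left(1 - \frac{396}{5}\right) + 364449 = - \frac{391}{5} + 364449 = \frac{1821854}{5}$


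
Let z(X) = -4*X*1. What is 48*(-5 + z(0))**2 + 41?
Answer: 1241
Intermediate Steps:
z(X) = -4*X
48*(-5 + z(0))**2 + 41 = 48*(-5 - 4*0)**2 + 41 = 48*(-5 + 0)**2 + 41 = 48*(-5)**2 + 41 = 48*25 + 41 = 1200 + 41 = 1241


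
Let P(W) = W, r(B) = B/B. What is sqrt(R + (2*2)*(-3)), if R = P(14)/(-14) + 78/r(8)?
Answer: sqrt(65) ≈ 8.0623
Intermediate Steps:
r(B) = 1
R = 77 (R = 14/(-14) + 78/1 = 14*(-1/14) + 78*1 = -1 + 78 = 77)
sqrt(R + (2*2)*(-3)) = sqrt(77 + (2*2)*(-3)) = sqrt(77 + 4*(-3)) = sqrt(77 - 12) = sqrt(65)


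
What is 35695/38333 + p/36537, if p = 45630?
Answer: 1017774335/466857607 ≈ 2.1801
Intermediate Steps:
35695/38333 + p/36537 = 35695/38333 + 45630/36537 = 35695*(1/38333) + 45630*(1/36537) = 35695/38333 + 15210/12179 = 1017774335/466857607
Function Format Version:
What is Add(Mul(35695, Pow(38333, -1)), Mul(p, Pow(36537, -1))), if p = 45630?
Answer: Rational(1017774335, 466857607) ≈ 2.1801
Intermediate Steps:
Add(Mul(35695, Pow(38333, -1)), Mul(p, Pow(36537, -1))) = Add(Mul(35695, Pow(38333, -1)), Mul(45630, Pow(36537, -1))) = Add(Mul(35695, Rational(1, 38333)), Mul(45630, Rational(1, 36537))) = Add(Rational(35695, 38333), Rational(15210, 12179)) = Rational(1017774335, 466857607)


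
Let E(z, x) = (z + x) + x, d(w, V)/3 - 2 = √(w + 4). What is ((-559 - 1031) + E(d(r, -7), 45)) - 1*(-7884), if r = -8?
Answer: 6390 + 6*I ≈ 6390.0 + 6.0*I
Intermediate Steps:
d(w, V) = 6 + 3*√(4 + w) (d(w, V) = 6 + 3*√(w + 4) = 6 + 3*√(4 + w))
E(z, x) = z + 2*x (E(z, x) = (x + z) + x = z + 2*x)
((-559 - 1031) + E(d(r, -7), 45)) - 1*(-7884) = ((-559 - 1031) + ((6 + 3*√(4 - 8)) + 2*45)) - 1*(-7884) = (-1590 + ((6 + 3*√(-4)) + 90)) + 7884 = (-1590 + ((6 + 3*(2*I)) + 90)) + 7884 = (-1590 + ((6 + 6*I) + 90)) + 7884 = (-1590 + (96 + 6*I)) + 7884 = (-1494 + 6*I) + 7884 = 6390 + 6*I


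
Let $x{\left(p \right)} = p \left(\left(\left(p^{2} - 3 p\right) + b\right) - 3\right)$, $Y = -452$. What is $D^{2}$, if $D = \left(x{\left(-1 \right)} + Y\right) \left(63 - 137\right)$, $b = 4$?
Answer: $1143657124$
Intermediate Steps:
$x{\left(p \right)} = p \left(1 + p^{2} - 3 p\right)$ ($x{\left(p \right)} = p \left(\left(\left(p^{2} - 3 p\right) + 4\right) - 3\right) = p \left(\left(4 + p^{2} - 3 p\right) - 3\right) = p \left(1 + p^{2} - 3 p\right)$)
$D = 33818$ ($D = \left(- (1 + \left(-1\right)^{2} - -3) - 452\right) \left(63 - 137\right) = \left(- (1 + 1 + 3) - 452\right) \left(-74\right) = \left(\left(-1\right) 5 - 452\right) \left(-74\right) = \left(-5 - 452\right) \left(-74\right) = \left(-457\right) \left(-74\right) = 33818$)
$D^{2} = 33818^{2} = 1143657124$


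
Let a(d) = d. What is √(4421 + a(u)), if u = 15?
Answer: 2*√1109 ≈ 66.603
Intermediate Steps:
√(4421 + a(u)) = √(4421 + 15) = √4436 = 2*√1109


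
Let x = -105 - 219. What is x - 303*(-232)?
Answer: 69972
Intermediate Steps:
x = -324
x - 303*(-232) = -324 - 303*(-232) = -324 + 70296 = 69972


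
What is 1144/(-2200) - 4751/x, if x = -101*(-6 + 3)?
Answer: -122714/7575 ≈ -16.200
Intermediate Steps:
x = 303 (x = -101*(-3) = 303)
1144/(-2200) - 4751/x = 1144/(-2200) - 4751/303 = 1144*(-1/2200) - 4751*1/303 = -13/25 - 4751/303 = -122714/7575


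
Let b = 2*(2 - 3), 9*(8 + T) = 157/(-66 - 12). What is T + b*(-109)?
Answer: 147263/702 ≈ 209.78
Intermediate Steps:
T = -5773/702 (T = -8 + (157/(-66 - 12))/9 = -8 + (157/(-78))/9 = -8 + (157*(-1/78))/9 = -8 + (⅑)*(-157/78) = -8 - 157/702 = -5773/702 ≈ -8.2236)
b = -2 (b = 2*(-1) = -2)
T + b*(-109) = -5773/702 - 2*(-109) = -5773/702 + 218 = 147263/702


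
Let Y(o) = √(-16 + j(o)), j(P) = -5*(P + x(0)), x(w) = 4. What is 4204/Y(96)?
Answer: -2102*I*√129/129 ≈ -185.07*I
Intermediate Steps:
j(P) = -20 - 5*P (j(P) = -5*(P + 4) = -5*(4 + P) = -20 - 5*P)
Y(o) = √(-36 - 5*o) (Y(o) = √(-16 + (-20 - 5*o)) = √(-36 - 5*o))
4204/Y(96) = 4204/(√(-36 - 5*96)) = 4204/(√(-36 - 480)) = 4204/(√(-516)) = 4204/((2*I*√129)) = 4204*(-I*√129/258) = -2102*I*√129/129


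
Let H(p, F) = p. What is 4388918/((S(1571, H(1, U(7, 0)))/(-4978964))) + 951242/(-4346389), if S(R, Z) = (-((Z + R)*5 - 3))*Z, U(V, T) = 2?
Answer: 94978443000759933934/34149578373 ≈ 2.7812e+9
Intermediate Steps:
S(R, Z) = Z*(3 - 5*R - 5*Z) (S(R, Z) = (-((R + Z)*5 - 3))*Z = (-((5*R + 5*Z) - 3))*Z = (-(-3 + 5*R + 5*Z))*Z = (3 - 5*R - 5*Z)*Z = Z*(3 - 5*R - 5*Z))
4388918/((S(1571, H(1, U(7, 0)))/(-4978964))) + 951242/(-4346389) = 4388918/(((1*(3 - 5*1571 - 5*1))/(-4978964))) + 951242/(-4346389) = 4388918/(((1*(3 - 7855 - 5))*(-1/4978964))) + 951242*(-1/4346389) = 4388918/(((1*(-7857))*(-1/4978964))) - 951242/4346389 = 4388918/((-7857*(-1/4978964))) - 951242/4346389 = 4388918/(7857/4978964) - 951242/4346389 = 4388918*(4978964/7857) - 951242/4346389 = 21852264720952/7857 - 951242/4346389 = 94978443000759933934/34149578373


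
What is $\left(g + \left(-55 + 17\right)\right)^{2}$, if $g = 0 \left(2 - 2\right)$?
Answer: $1444$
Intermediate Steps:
$g = 0$ ($g = 0 \cdot 0 = 0$)
$\left(g + \left(-55 + 17\right)\right)^{2} = \left(0 + \left(-55 + 17\right)\right)^{2} = \left(0 - 38\right)^{2} = \left(-38\right)^{2} = 1444$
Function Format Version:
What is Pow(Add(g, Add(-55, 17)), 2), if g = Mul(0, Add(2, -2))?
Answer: 1444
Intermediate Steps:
g = 0 (g = Mul(0, 0) = 0)
Pow(Add(g, Add(-55, 17)), 2) = Pow(Add(0, Add(-55, 17)), 2) = Pow(Add(0, -38), 2) = Pow(-38, 2) = 1444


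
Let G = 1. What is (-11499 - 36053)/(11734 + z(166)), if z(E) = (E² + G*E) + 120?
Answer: -5944/4947 ≈ -1.2015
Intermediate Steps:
z(E) = 120 + E + E² (z(E) = (E² + 1*E) + 120 = (E² + E) + 120 = (E + E²) + 120 = 120 + E + E²)
(-11499 - 36053)/(11734 + z(166)) = (-11499 - 36053)/(11734 + (120 + 166 + 166²)) = -47552/(11734 + (120 + 166 + 27556)) = -47552/(11734 + 27842) = -47552/39576 = -47552*1/39576 = -5944/4947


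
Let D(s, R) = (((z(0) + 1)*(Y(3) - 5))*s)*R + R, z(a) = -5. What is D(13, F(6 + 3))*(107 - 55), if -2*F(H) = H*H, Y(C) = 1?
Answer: -440154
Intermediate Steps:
F(H) = -H**2/2 (F(H) = -H*H/2 = -H**2/2)
D(s, R) = R + 16*R*s (D(s, R) = (((-5 + 1)*(1 - 5))*s)*R + R = ((-4*(-4))*s)*R + R = (16*s)*R + R = 16*R*s + R = R + 16*R*s)
D(13, F(6 + 3))*(107 - 55) = ((-(6 + 3)**2/2)*(1 + 16*13))*(107 - 55) = ((-1/2*9**2)*(1 + 208))*52 = (-1/2*81*209)*52 = -81/2*209*52 = -16929/2*52 = -440154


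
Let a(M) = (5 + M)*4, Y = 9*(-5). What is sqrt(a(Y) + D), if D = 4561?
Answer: 3*sqrt(489) ≈ 66.340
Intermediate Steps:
Y = -45
a(M) = 20 + 4*M
sqrt(a(Y) + D) = sqrt((20 + 4*(-45)) + 4561) = sqrt((20 - 180) + 4561) = sqrt(-160 + 4561) = sqrt(4401) = 3*sqrt(489)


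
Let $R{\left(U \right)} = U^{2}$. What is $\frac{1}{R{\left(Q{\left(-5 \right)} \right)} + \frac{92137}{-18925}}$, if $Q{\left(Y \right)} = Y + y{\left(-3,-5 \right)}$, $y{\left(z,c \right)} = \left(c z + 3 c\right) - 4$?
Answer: $\frac{18925}{1440788} \approx 0.013135$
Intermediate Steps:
$y{\left(z,c \right)} = -4 + 3 c + c z$ ($y{\left(z,c \right)} = \left(3 c + c z\right) - 4 = -4 + 3 c + c z$)
$Q{\left(Y \right)} = -4 + Y$ ($Q{\left(Y \right)} = Y - 4 = -4 + Y$)
$\frac{1}{R{\left(Q{\left(-5 \right)} \right)} + \frac{92137}{-18925}} = \frac{1}{\left(-4 - 5\right)^{2} + \frac{92137}{-18925}} = \frac{1}{\left(-9\right)^{2} + 92137 \left(- \frac{1}{18925}\right)} = \frac{1}{81 - \frac{92137}{18925}} = \frac{1}{\frac{1440788}{18925}} = \frac{18925}{1440788}$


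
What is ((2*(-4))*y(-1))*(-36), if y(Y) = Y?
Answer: -288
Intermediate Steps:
((2*(-4))*y(-1))*(-36) = ((2*(-4))*(-1))*(-36) = -8*(-1)*(-36) = 8*(-36) = -288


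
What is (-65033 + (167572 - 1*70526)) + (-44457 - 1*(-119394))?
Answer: 106950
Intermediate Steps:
(-65033 + (167572 - 1*70526)) + (-44457 - 1*(-119394)) = (-65033 + (167572 - 70526)) + (-44457 + 119394) = (-65033 + 97046) + 74937 = 32013 + 74937 = 106950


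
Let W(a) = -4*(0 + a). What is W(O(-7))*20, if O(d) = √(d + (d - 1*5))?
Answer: -80*I*√19 ≈ -348.71*I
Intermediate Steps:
O(d) = √(-5 + 2*d) (O(d) = √(d + (d - 5)) = √(d + (-5 + d)) = √(-5 + 2*d))
W(a) = -4*a
W(O(-7))*20 = -4*√(-5 + 2*(-7))*20 = -4*√(-5 - 14)*20 = -4*I*√19*20 = -80*I*√19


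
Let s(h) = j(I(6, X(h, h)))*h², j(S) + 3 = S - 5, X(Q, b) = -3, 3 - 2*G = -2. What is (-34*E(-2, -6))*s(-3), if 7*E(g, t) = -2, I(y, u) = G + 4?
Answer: -918/7 ≈ -131.14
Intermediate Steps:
G = 5/2 (G = 3/2 - ½*(-2) = 3/2 + 1 = 5/2 ≈ 2.5000)
I(y, u) = 13/2 (I(y, u) = 5/2 + 4 = 13/2)
E(g, t) = -2/7 (E(g, t) = (⅐)*(-2) = -2/7)
j(S) = -8 + S (j(S) = -3 + (S - 5) = -3 + (-5 + S) = -8 + S)
s(h) = -3*h²/2 (s(h) = (-8 + 13/2)*h² = -3*h²/2)
(-34*E(-2, -6))*s(-3) = (-34*(-2/7))*(-3/2*(-3)²) = 68*(-3/2*9)/7 = (68/7)*(-27/2) = -918/7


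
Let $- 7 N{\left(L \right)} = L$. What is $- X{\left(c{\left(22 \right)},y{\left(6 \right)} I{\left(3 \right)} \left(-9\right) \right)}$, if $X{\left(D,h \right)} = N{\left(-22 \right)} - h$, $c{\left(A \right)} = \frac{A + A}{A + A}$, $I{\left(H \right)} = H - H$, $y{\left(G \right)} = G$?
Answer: $- \frac{22}{7} \approx -3.1429$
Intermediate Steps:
$I{\left(H \right)} = 0$
$N{\left(L \right)} = - \frac{L}{7}$
$c{\left(A \right)} = 1$ ($c{\left(A \right)} = \frac{2 A}{2 A} = 2 A \frac{1}{2 A} = 1$)
$X{\left(D,h \right)} = \frac{22}{7} - h$ ($X{\left(D,h \right)} = \left(- \frac{1}{7}\right) \left(-22\right) - h = \frac{22}{7} - h$)
$- X{\left(c{\left(22 \right)},y{\left(6 \right)} I{\left(3 \right)} \left(-9\right) \right)} = - (\frac{22}{7} - 6 \cdot 0 \left(-9\right)) = - (\frac{22}{7} - 0 \left(-9\right)) = - (\frac{22}{7} - 0) = - (\frac{22}{7} + 0) = \left(-1\right) \frac{22}{7} = - \frac{22}{7}$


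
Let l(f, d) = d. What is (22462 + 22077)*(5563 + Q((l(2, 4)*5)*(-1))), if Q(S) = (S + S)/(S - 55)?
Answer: 3716913167/15 ≈ 2.4779e+8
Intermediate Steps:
Q(S) = 2*S/(-55 + S) (Q(S) = (2*S)/(-55 + S) = 2*S/(-55 + S))
(22462 + 22077)*(5563 + Q((l(2, 4)*5)*(-1))) = (22462 + 22077)*(5563 + 2*((4*5)*(-1))/(-55 + (4*5)*(-1))) = 44539*(5563 + 2*(20*(-1))/(-55 + 20*(-1))) = 44539*(5563 + 2*(-20)/(-55 - 20)) = 44539*(5563 + 2*(-20)/(-75)) = 44539*(5563 + 2*(-20)*(-1/75)) = 44539*(5563 + 8/15) = 44539*(83453/15) = 3716913167/15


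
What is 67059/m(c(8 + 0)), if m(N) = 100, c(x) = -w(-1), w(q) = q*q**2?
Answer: 67059/100 ≈ 670.59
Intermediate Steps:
w(q) = q**3
c(x) = 1 (c(x) = -1*(-1)**3 = -1*(-1) = 1)
67059/m(c(8 + 0)) = 67059/100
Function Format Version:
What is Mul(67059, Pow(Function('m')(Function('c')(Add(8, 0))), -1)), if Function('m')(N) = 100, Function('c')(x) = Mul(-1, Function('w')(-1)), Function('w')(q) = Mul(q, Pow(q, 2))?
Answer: Rational(67059, 100) ≈ 670.59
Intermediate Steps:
Function('w')(q) = Pow(q, 3)
Function('c')(x) = 1 (Function('c')(x) = Mul(-1, Pow(-1, 3)) = Mul(-1, -1) = 1)
Mul(67059, Pow(Function('m')(Function('c')(Add(8, 0))), -1)) = Mul(67059, Pow(100, -1)) = Mul(67059, Rational(1, 100)) = Rational(67059, 100)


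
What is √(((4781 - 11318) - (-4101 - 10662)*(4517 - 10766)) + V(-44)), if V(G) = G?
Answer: 2*I*√23065142 ≈ 9605.2*I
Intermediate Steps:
√(((4781 - 11318) - (-4101 - 10662)*(4517 - 10766)) + V(-44)) = √(((4781 - 11318) - (-4101 - 10662)*(4517 - 10766)) - 44) = √((-6537 - (-14763)*(-6249)) - 44) = √((-6537 - 1*92253987) - 44) = √((-6537 - 92253987) - 44) = √(-92260524 - 44) = √(-92260568) = 2*I*√23065142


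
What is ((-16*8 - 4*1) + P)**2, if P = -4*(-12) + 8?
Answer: 5776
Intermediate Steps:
P = 56 (P = 48 + 8 = 56)
((-16*8 - 4*1) + P)**2 = ((-16*8 - 4*1) + 56)**2 = ((-128 - 4) + 56)**2 = (-132 + 56)**2 = (-76)**2 = 5776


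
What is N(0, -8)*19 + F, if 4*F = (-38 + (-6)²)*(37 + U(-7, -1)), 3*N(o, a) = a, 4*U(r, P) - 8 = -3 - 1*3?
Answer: -833/12 ≈ -69.417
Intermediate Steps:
U(r, P) = ½ (U(r, P) = 2 + (-3 - 1*3)/4 = 2 + (-3 - 3)/4 = 2 + (¼)*(-6) = 2 - 3/2 = ½)
N(o, a) = a/3
F = -75/4 (F = ((-38 + (-6)²)*(37 + ½))/4 = ((-38 + 36)*(75/2))/4 = (-2*75/2)/4 = (¼)*(-75) = -75/4 ≈ -18.750)
N(0, -8)*19 + F = ((⅓)*(-8))*19 - 75/4 = -8/3*19 - 75/4 = -152/3 - 75/4 = -833/12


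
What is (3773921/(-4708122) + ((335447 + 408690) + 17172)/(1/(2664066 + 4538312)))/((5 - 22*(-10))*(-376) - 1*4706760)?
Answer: -3687962891771651989/3222615346560 ≈ -1.1444e+6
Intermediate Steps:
(3773921/(-4708122) + ((335447 + 408690) + 17172)/(1/(2664066 + 4538312)))/((5 - 22*(-10))*(-376) - 1*4706760) = (3773921*(-1/4708122) + (744137 + 17172)/(1/7202378))/((5 + 220)*(-376) - 4706760) = (-3773921/4708122 + 761309/(1/7202378))/(225*(-376) - 4706760) = (-3773921/4708122 + 761309*7202378)/(-84600 - 4706760) = (-3773921/4708122 + 5483235192802)/(-4791360) = (25815740242401563923/4708122)*(-1/4791360) = -3687962891771651989/3222615346560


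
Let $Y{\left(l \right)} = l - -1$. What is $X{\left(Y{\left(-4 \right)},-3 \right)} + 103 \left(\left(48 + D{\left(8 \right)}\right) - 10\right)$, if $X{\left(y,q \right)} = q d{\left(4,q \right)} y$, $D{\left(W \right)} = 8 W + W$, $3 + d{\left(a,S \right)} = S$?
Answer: $11276$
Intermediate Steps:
$d{\left(a,S \right)} = -3 + S$
$Y{\left(l \right)} = 1 + l$ ($Y{\left(l \right)} = l + 1 = 1 + l$)
$D{\left(W \right)} = 9 W$
$X{\left(y,q \right)} = q y \left(-3 + q\right)$ ($X{\left(y,q \right)} = q \left(-3 + q\right) y = q y \left(-3 + q\right)$)
$X{\left(Y{\left(-4 \right)},-3 \right)} + 103 \left(\left(48 + D{\left(8 \right)}\right) - 10\right) = - 3 \left(1 - 4\right) \left(-3 - 3\right) + 103 \left(\left(48 + 9 \cdot 8\right) - 10\right) = \left(-3\right) \left(-3\right) \left(-6\right) + 103 \left(\left(48 + 72\right) - 10\right) = -54 + 103 \left(120 - 10\right) = -54 + 103 \cdot 110 = -54 + 11330 = 11276$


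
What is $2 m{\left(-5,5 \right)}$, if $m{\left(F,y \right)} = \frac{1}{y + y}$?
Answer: $\frac{1}{5} \approx 0.2$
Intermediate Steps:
$m{\left(F,y \right)} = \frac{1}{2 y}$
$2 m{\left(-5,5 \right)} = 2 \frac{1}{2 \cdot 5} = 2 \cdot \frac{1}{2} \cdot \frac{1}{5} = 2 \cdot \frac{1}{10} = \frac{1}{5}$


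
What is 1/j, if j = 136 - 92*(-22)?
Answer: 1/2160 ≈ 0.00046296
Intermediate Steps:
j = 2160 (j = 136 + 2024 = 2160)
1/j = 1/2160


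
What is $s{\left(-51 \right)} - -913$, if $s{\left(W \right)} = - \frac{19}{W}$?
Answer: $\frac{46582}{51} \approx 913.37$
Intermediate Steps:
$s{\left(-51 \right)} - -913 = - \frac{19}{-51} - -913 = \left(-19\right) \left(- \frac{1}{51}\right) + 913 = \frac{19}{51} + 913 = \frac{46582}{51}$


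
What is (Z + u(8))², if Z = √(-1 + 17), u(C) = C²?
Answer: 4624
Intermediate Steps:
Z = 4 (Z = √16 = 4)
(Z + u(8))² = (4 + 8²)² = (4 + 64)² = 68² = 4624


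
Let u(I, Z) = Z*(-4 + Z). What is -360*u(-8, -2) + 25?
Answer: -4295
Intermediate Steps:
-360*u(-8, -2) + 25 = -(-720)*(-4 - 2) + 25 = -(-720)*(-6) + 25 = -360*12 + 25 = -4320 + 25 = -4295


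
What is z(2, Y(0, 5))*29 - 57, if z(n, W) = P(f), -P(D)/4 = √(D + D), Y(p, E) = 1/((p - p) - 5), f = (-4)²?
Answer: -57 - 464*√2 ≈ -713.20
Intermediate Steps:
f = 16
Y(p, E) = -⅕ (Y(p, E) = 1/(0 - 5) = 1/(-5) = -⅕)
P(D) = -4*√2*√D (P(D) = -4*√(D + D) = -4*√2*√D)
z(n, W) = -16*√2 (z(n, W) = -4*√2*√16 = -4*√2*4 = -16*√2)
z(2, Y(0, 5))*29 - 57 = -16*√2*29 - 57 = -464*√2 - 57 = -57 - 464*√2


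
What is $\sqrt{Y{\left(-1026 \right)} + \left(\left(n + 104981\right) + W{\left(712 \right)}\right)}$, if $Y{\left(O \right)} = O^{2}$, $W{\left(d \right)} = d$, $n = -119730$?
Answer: $\sqrt{1038639} \approx 1019.1$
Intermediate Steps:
$\sqrt{Y{\left(-1026 \right)} + \left(\left(n + 104981\right) + W{\left(712 \right)}\right)} = \sqrt{\left(-1026\right)^{2} + \left(\left(-119730 + 104981\right) + 712\right)} = \sqrt{1052676 + \left(-14749 + 712\right)} = \sqrt{1052676 - 14037} = \sqrt{1038639}$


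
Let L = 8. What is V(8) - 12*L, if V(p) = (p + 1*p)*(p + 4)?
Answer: 96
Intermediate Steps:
V(p) = 2*p*(4 + p) (V(p) = (p + p)*(4 + p) = (2*p)*(4 + p) = 2*p*(4 + p))
V(8) - 12*L = 2*8*(4 + 8) - 12*8 = 2*8*12 - 96 = 192 - 96 = 96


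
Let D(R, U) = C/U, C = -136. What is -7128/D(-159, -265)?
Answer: -236115/17 ≈ -13889.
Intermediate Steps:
D(R, U) = -136/U
-7128/D(-159, -265) = -7128/((-136/(-265))) = -7128/((-136*(-1/265))) = -7128/136/265 = -7128*265/136 = -236115/17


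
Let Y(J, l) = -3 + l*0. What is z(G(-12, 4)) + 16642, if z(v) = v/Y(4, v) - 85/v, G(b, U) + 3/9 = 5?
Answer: 2094401/126 ≈ 16622.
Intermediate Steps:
G(b, U) = 14/3 (G(b, U) = -⅓ + 5 = 14/3)
Y(J, l) = -3 (Y(J, l) = -3 + 0 = -3)
z(v) = -85/v - v/3 (z(v) = v/(-3) - 85/v = v*(-⅓) - 85/v = -v/3 - 85/v = -85/v - v/3)
z(G(-12, 4)) + 16642 = (-85/14/3 - ⅓*14/3) + 16642 = (-85*3/14 - 14/9) + 16642 = (-255/14 - 14/9) + 16642 = -2491/126 + 16642 = 2094401/126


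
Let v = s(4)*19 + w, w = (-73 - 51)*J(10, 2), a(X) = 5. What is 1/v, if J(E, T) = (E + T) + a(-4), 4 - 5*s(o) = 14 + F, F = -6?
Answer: -5/10616 ≈ -0.00047099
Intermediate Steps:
s(o) = -⅘ (s(o) = ⅘ - (14 - 6)/5 = ⅘ - ⅕*8 = ⅘ - 8/5 = -⅘)
J(E, T) = 5 + E + T (J(E, T) = (E + T) + 5 = 5 + E + T)
w = -2108 (w = (-73 - 51)*(5 + 10 + 2) = -124*17 = -2108)
v = -10616/5 (v = -⅘*19 - 2108 = -76/5 - 2108 = -10616/5 ≈ -2123.2)
1/v = 1/(-10616/5) = -5/10616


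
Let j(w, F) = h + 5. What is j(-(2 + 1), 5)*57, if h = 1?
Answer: 342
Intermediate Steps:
j(w, F) = 6 (j(w, F) = 1 + 5 = 6)
j(-(2 + 1), 5)*57 = 6*57 = 342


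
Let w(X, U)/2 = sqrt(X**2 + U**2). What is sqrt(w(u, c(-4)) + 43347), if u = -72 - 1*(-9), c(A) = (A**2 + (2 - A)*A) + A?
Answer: sqrt(43347 + 6*sqrt(457)) ≈ 208.51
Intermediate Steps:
c(A) = A + A**2 + A*(2 - A) (c(A) = (A**2 + A*(2 - A)) + A = A + A**2 + A*(2 - A))
u = -63 (u = -72 + 9 = -63)
w(X, U) = 2*sqrt(U**2 + X**2) (w(X, U) = 2*sqrt(X**2 + U**2) = 2*sqrt(U**2 + X**2))
sqrt(w(u, c(-4)) + 43347) = sqrt(2*sqrt((3*(-4))**2 + (-63)**2) + 43347) = sqrt(2*sqrt((-12)**2 + 3969) + 43347) = sqrt(2*sqrt(144 + 3969) + 43347) = sqrt(2*sqrt(4113) + 43347) = sqrt(2*(3*sqrt(457)) + 43347) = sqrt(6*sqrt(457) + 43347) = sqrt(43347 + 6*sqrt(457))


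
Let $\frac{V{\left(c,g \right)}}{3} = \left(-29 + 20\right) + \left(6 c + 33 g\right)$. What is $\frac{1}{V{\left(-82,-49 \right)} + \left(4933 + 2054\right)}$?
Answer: $\frac{1}{633} \approx 0.0015798$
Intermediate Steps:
$V{\left(c,g \right)} = -27 + 18 c + 99 g$ ($V{\left(c,g \right)} = 3 \left(\left(-29 + 20\right) + \left(6 c + 33 g\right)\right) = 3 \left(-9 + \left(6 c + 33 g\right)\right) = 3 \left(-9 + 6 c + 33 g\right) = -27 + 18 c + 99 g$)
$\frac{1}{V{\left(-82,-49 \right)} + \left(4933 + 2054\right)} = \frac{1}{\left(-27 + 18 \left(-82\right) + 99 \left(-49\right)\right) + \left(4933 + 2054\right)} = \frac{1}{\left(-27 - 1476 - 4851\right) + 6987} = \frac{1}{-6354 + 6987} = \frac{1}{633}$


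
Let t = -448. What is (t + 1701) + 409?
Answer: 1662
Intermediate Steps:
(t + 1701) + 409 = (-448 + 1701) + 409 = 1253 + 409 = 1662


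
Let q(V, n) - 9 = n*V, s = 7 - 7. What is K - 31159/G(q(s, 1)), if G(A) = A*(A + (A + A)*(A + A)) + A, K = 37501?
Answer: 112696847/3006 ≈ 37491.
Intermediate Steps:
s = 0
q(V, n) = 9 + V*n (q(V, n) = 9 + n*V = 9 + V*n)
G(A) = A + A*(A + 4*A²) (G(A) = A*(A + (2*A)*(2*A)) + A = A*(A + 4*A²) + A = A + A*(A + 4*A²))
K - 31159/G(q(s, 1)) = 37501 - 31159*1/((9 + 0*1)*(1 + (9 + 0*1) + 4*(9 + 0*1)²)) = 37501 - 31159*1/((9 + 0)*(1 + (9 + 0) + 4*(9 + 0)²)) = 37501 - 31159*1/(9*(1 + 9 + 4*9²)) = 37501 - 31159*1/(9*(1 + 9 + 4*81)) = 37501 - 31159*1/(9*(1 + 9 + 324)) = 37501 - 31159/(9*334) = 37501 - 31159/3006 = 112696847/3006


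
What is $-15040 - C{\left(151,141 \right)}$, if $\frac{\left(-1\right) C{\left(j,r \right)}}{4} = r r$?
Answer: $64484$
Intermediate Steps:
$C{\left(j,r \right)} = - 4 r^{2}$ ($C{\left(j,r \right)} = - 4 r r = - 4 r^{2}$)
$-15040 - C{\left(151,141 \right)} = -15040 - - 4 \cdot 141^{2} = -15040 - \left(-4\right) 19881 = -15040 - -79524 = -15040 + 79524 = 64484$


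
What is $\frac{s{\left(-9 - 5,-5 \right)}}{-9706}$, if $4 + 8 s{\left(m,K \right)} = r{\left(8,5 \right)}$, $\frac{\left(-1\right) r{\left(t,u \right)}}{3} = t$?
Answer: $\frac{7}{19412} \approx 0.0003606$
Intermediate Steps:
$r{\left(t,u \right)} = - 3 t$
$s{\left(m,K \right)} = - \frac{7}{2}$ ($s{\left(m,K \right)} = - \frac{1}{2} + \frac{\left(-3\right) 8}{8} = - \frac{1}{2} + \frac{1}{8} \left(-24\right) = - \frac{1}{2} - 3 = - \frac{7}{2}$)
$\frac{s{\left(-9 - 5,-5 \right)}}{-9706} = - \frac{7}{2 \left(-9706\right)} = \left(- \frac{7}{2}\right) \left(- \frac{1}{9706}\right) = \frac{7}{19412}$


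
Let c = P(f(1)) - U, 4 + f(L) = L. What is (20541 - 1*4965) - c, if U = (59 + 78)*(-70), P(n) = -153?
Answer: 6139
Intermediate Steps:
f(L) = -4 + L
U = -9590 (U = 137*(-70) = -9590)
c = 9437 (c = -153 - 1*(-9590) = -153 + 9590 = 9437)
(20541 - 1*4965) - c = (20541 - 1*4965) - 1*9437 = (20541 - 4965) - 9437 = 15576 - 9437 = 6139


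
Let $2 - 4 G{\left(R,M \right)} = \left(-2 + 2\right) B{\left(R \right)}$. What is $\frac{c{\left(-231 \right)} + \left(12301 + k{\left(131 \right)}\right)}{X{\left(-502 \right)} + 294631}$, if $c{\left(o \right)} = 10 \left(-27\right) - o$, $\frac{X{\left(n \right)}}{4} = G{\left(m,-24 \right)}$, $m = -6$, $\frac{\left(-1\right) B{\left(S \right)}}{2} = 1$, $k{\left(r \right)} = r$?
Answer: $\frac{1377}{32737} \approx 0.042063$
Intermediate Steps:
$B{\left(S \right)} = -2$ ($B{\left(S \right)} = \left(-2\right) 1 = -2$)
$G{\left(R,M \right)} = \frac{1}{2}$ ($G{\left(R,M \right)} = \frac{1}{2} - \frac{\left(-2 + 2\right) \left(-2\right)}{4} = \frac{1}{2} - \frac{0 \left(-2\right)}{4} = \frac{1}{2} - 0 = \frac{1}{2} + 0 = \frac{1}{2}$)
$X{\left(n \right)} = 2$ ($X{\left(n \right)} = 4 \cdot \frac{1}{2} = 2$)
$c{\left(o \right)} = -270 - o$
$\frac{c{\left(-231 \right)} + \left(12301 + k{\left(131 \right)}\right)}{X{\left(-502 \right)} + 294631} = \frac{\left(-270 - -231\right) + \left(12301 + 131\right)}{2 + 294631} = \frac{\left(-270 + 231\right) + 12432}{294633} = \left(-39 + 12432\right) \frac{1}{294633} = 12393 \cdot \frac{1}{294633} = \frac{1377}{32737}$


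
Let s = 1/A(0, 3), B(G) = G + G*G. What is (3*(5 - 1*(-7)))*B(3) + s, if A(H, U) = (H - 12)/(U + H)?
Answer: 1727/4 ≈ 431.75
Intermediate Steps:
B(G) = G + G²
A(H, U) = (-12 + H)/(H + U)
s = -¼ (s = 1/((-12 + 0)/(0 + 3)) = 1/(-12/3) = 1/((⅓)*(-12)) = 1/(-4) = -¼ ≈ -0.25000)
(3*(5 - 1*(-7)))*B(3) + s = (3*(5 - 1*(-7)))*(3*(1 + 3)) - ¼ = (3*(5 + 7))*(3*4) - ¼ = (3*12)*12 - ¼ = 36*12 - ¼ = 432 - ¼ = 1727/4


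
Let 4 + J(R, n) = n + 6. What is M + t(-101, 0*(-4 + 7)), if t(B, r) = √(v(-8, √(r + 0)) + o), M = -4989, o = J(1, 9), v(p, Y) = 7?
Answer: -4989 + 3*√2 ≈ -4984.8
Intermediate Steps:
J(R, n) = 2 + n (J(R, n) = -4 + (n + 6) = -4 + (6 + n) = 2 + n)
o = 11 (o = 2 + 9 = 11)
t(B, r) = 3*√2 (t(B, r) = √(7 + 11) = √18 = 3*√2)
M + t(-101, 0*(-4 + 7)) = -4989 + 3*√2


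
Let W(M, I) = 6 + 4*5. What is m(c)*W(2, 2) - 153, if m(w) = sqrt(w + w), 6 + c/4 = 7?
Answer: -153 + 52*sqrt(2) ≈ -79.461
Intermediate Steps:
c = 4 (c = -24 + 4*7 = -24 + 28 = 4)
m(w) = sqrt(2)*sqrt(w) (m(w) = sqrt(2*w) = sqrt(2)*sqrt(w))
W(M, I) = 26 (W(M, I) = 6 + 20 = 26)
m(c)*W(2, 2) - 153 = (sqrt(2)*sqrt(4))*26 - 153 = (sqrt(2)*2)*26 - 153 = (2*sqrt(2))*26 - 153 = 52*sqrt(2) - 153 = -153 + 52*sqrt(2)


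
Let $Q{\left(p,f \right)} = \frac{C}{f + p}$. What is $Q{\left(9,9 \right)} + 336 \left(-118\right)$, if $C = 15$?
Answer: $- \frac{237883}{6} \approx -39647.0$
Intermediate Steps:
$Q{\left(p,f \right)} = \frac{15}{f + p}$
$Q{\left(9,9 \right)} + 336 \left(-118\right) = \frac{15}{9 + 9} + 336 \left(-118\right) = \frac{15}{18} - 39648 = 15 \cdot \frac{1}{18} - 39648 = \frac{5}{6} - 39648 = - \frac{237883}{6}$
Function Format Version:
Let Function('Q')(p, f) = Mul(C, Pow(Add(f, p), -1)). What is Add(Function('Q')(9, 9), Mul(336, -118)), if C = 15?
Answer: Rational(-237883, 6) ≈ -39647.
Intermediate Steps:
Function('Q')(p, f) = Mul(15, Pow(Add(f, p), -1))
Add(Function('Q')(9, 9), Mul(336, -118)) = Add(Mul(15, Pow(Add(9, 9), -1)), Mul(336, -118)) = Add(Mul(15, Pow(18, -1)), -39648) = Add(Mul(15, Rational(1, 18)), -39648) = Add(Rational(5, 6), -39648) = Rational(-237883, 6)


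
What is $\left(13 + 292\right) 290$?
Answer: $88450$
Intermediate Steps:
$\left(13 + 292\right) 290 = 305 \cdot 290 = 88450$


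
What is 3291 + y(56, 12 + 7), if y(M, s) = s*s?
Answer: 3652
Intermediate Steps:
y(M, s) = s**2
3291 + y(56, 12 + 7) = 3291 + (12 + 7)**2 = 3291 + 19**2 = 3291 + 361 = 3652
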